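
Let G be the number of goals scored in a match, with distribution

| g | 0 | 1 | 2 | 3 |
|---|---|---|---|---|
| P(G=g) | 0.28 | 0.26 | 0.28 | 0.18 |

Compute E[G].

E[G] = Σ g·P(G=g)
 = 0·0.28 + 1·0.26 + 2·0.28 + 3·0.18
 = 0 + 0.26 + 0.56 + 0.54
 = 1.36

1.36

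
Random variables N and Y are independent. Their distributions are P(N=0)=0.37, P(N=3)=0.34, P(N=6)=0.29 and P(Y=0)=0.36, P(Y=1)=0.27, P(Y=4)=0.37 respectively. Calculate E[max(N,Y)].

3.5333

E[max(N,Y)] = Σ_n Σ_y max(n,y) · P(N=n)P(Y=y)
 = 0·0.1332 + 1·0.0999 + 4·0.1369 + 3·0.1224 + 3·0.0918 + 4·0.1258 + 6·0.1044 + 6·0.0783 + 6·0.1073
 = 0 + 0.0999 + 0.5476 + 0.3672 + 0.2754 + 0.5032 + 0.6264 + 0.4698 + 0.6438
 = 3.5333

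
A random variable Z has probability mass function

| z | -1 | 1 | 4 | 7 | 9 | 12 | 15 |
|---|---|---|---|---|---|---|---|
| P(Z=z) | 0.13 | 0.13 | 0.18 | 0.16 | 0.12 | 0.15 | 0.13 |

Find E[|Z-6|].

4.51

E[|Z-6|] = Σ |z-6|·P(Z=z)
 = 7·0.13 + 5·0.13 + 2·0.18 + 1·0.16 + 3·0.12 + 6·0.15 + 9·0.13
 = 0.91 + 0.65 + 0.36 + 0.16 + 0.36 + 0.9 + 1.17
 = 4.51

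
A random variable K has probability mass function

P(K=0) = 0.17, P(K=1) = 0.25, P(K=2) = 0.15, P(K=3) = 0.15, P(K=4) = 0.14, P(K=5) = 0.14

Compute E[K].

2.26

E[K] = Σ k·P(K=k)
 = 0·0.17 + 1·0.25 + 2·0.15 + 3·0.15 + 4·0.14 + 5·0.14
 = 0 + 0.25 + 0.3 + 0.45 + 0.56 + 0.7
 = 2.26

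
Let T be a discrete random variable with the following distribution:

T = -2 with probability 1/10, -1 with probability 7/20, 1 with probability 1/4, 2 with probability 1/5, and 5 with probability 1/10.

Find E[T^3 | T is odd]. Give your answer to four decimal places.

P(T is odd) = 7/20 + 1/4 + 1/10 = 7/10.
E[T^3 | T is odd] = [(-1)·7/20 + 1·1/4 + 125·1/10] / (7/10)
 = 62/5 / (7/10)
 = 124/7

17.7143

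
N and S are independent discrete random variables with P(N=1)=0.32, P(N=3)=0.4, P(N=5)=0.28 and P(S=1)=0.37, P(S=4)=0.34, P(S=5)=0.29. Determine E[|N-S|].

E[|N-S|] = Σ_n Σ_s |n-s| · P(N=n)P(S=s)
 = 0·0.1184 + 3·0.1088 + 4·0.0928 + 2·0.148 + 1·0.136 + 2·0.116 + 4·0.1036 + 1·0.0952 + 0·0.0812
 = 0 + 0.3264 + 0.3712 + 0.296 + 0.136 + 0.232 + 0.4144 + 0.0952 + 0
 = 1.8712

1.8712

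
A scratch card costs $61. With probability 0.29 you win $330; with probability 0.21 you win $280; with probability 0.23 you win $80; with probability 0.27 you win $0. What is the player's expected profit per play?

111.9

E[payout] = 330·0.29 + 280·0.21 + 80·0.23 + 0·0.27
 = 95.7 + 58.8 + 18.4 + 0
 = 172.9
Net = 172.9 - 61 = 111.9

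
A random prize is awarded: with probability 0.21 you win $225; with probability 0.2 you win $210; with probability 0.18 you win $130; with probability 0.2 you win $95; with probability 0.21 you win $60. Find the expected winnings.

144.25

E[payout] = 225·0.21 + 210·0.2 + 130·0.18 + 95·0.2 + 60·0.21
 = 47.25 + 42 + 23.4 + 19 + 12.6
 = 144.25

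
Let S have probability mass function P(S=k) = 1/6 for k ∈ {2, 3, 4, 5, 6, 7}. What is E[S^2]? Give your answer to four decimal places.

23.1667

E[S^2] = Σ s^2·P(S=s)
 = 4·1/6 + 9·1/6 + 16·1/6 + 25·1/6 + 36·1/6 + 49·1/6
 = 2/3 + 3/2 + 8/3 + 25/6 + 6 + 49/6
 = 139/6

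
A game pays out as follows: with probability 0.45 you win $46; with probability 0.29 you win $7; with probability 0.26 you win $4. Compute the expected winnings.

E[payout] = 46·0.45 + 7·0.29 + 4·0.26
 = 20.7 + 2.03 + 1.04
 = 23.77

23.77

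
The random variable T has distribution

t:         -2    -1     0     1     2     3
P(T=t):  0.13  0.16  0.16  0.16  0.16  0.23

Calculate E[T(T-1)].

E[T(T-1)] = Σ t(t-1)·P(T=t)
 = 6·0.13 + 2·0.16 + 0·0.16 + 0·0.16 + 2·0.16 + 6·0.23
 = 0.78 + 0.32 + 0 + 0 + 0.32 + 1.38
 = 2.8

2.8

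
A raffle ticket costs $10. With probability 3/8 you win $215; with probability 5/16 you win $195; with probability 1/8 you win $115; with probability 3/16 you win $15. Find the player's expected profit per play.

E[payout] = 215·3/8 + 195·5/16 + 115·1/8 + 15·3/16
 = 645/8 + 975/16 + 115/8 + 45/16
 = 635/4
Net = 635/4 - 10 = 595/4

148.75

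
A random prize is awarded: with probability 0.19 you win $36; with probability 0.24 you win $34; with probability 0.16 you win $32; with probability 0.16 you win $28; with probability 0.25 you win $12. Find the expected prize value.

27.6

E[payout] = 36·0.19 + 34·0.24 + 32·0.16 + 28·0.16 + 12·0.25
 = 6.84 + 8.16 + 5.12 + 4.48 + 3
 = 27.6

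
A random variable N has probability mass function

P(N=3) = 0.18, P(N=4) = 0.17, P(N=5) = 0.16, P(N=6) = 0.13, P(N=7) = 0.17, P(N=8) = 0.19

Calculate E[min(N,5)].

4.47

E[min(N,5)] = Σ min(n,5)·P(N=n)
 = 3·0.18 + 4·0.17 + 5·0.16 + 5·0.13 + 5·0.17 + 5·0.19
 = 0.54 + 0.68 + 0.8 + 0.65 + 0.85 + 0.95
 = 4.47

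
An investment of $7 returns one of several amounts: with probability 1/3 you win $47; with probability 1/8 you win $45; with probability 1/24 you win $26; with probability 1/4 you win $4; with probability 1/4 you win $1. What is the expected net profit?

E[payout] = 47·1/3 + 45·1/8 + 26·1/24 + 4·1/4 + 1·1/4
 = 47/3 + 45/8 + 13/12 + 1 + 1/4
 = 189/8
Net = 189/8 - 7 = 133/8

16.625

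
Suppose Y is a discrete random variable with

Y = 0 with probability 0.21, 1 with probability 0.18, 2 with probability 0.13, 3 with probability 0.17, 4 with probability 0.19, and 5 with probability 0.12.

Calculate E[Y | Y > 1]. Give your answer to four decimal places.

P(Y > 1) = 0.13 + 0.17 + 0.19 + 0.12 = 0.61.
E[Y | Y > 1] = [2·0.13 + 3·0.17 + 4·0.19 + 5·0.12] / 0.61
 = 2.13 / 0.61
 = 213/61

3.4918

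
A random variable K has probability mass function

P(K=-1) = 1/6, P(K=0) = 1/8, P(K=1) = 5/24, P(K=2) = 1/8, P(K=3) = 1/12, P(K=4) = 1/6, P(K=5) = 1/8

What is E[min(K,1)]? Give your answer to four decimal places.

0.5417

E[min(K,1)] = Σ min(k,1)·P(K=k)
 = (-1)·1/6 + 0·1/8 + 1·5/24 + 1·1/8 + 1·1/12 + 1·1/6 + 1·1/8
 = (-1/6) + 0 + 5/24 + 1/8 + 1/12 + 1/6 + 1/8
 = 13/24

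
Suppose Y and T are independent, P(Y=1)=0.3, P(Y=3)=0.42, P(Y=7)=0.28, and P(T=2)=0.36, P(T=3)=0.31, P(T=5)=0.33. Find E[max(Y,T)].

4.4872

E[max(Y,T)] = Σ_y Σ_t max(y,t) · P(Y=y)P(T=t)
 = 2·0.108 + 3·0.093 + 5·0.099 + 3·0.1512 + 3·0.1302 + 5·0.1386 + 7·0.1008 + 7·0.0868 + 7·0.0924
 = 0.216 + 0.279 + 0.495 + 0.4536 + 0.3906 + 0.693 + 0.7056 + 0.6076 + 0.6468
 = 4.4872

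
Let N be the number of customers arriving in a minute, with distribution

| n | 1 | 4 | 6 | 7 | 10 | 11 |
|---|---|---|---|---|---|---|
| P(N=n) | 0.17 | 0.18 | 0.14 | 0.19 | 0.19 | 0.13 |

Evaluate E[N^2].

E[N^2] = Σ n^2·P(N=n)
 = 1·0.17 + 16·0.18 + 36·0.14 + 49·0.19 + 100·0.19 + 121·0.13
 = 0.17 + 2.88 + 5.04 + 9.31 + 19 + 15.73
 = 52.13

52.13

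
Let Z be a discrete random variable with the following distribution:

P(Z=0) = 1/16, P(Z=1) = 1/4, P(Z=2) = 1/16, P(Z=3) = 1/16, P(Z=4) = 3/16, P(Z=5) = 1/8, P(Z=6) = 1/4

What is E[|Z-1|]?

2.5625

E[|Z-1|] = Σ |z-1|·P(Z=z)
 = 1·1/16 + 0·1/4 + 1·1/16 + 2·1/16 + 3·3/16 + 4·1/8 + 5·1/4
 = 1/16 + 0 + 1/16 + 1/8 + 9/16 + 1/2 + 5/4
 = 41/16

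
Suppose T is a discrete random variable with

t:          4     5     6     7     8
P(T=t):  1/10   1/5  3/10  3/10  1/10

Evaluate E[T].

E[T] = Σ t·P(T=t)
 = 4·1/10 + 5·1/5 + 6·3/10 + 7·3/10 + 8·1/10
 = 2/5 + 1 + 9/5 + 21/10 + 4/5
 = 61/10

6.1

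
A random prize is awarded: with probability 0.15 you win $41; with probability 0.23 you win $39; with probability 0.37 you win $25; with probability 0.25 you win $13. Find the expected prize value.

27.62

E[payout] = 41·0.15 + 39·0.23 + 25·0.37 + 13·0.25
 = 6.15 + 8.97 + 9.25 + 3.25
 = 27.62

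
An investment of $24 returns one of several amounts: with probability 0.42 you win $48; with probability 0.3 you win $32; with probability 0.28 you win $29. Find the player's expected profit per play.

13.88

E[payout] = 48·0.42 + 32·0.3 + 29·0.28
 = 20.16 + 9.6 + 8.12
 = 37.88
Net = 37.88 - 24 = 13.88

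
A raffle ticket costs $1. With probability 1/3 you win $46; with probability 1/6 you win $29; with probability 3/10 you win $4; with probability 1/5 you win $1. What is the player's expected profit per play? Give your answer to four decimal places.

E[payout] = 46·1/3 + 29·1/6 + 4·3/10 + 1·1/5
 = 46/3 + 29/6 + 6/5 + 1/5
 = 647/30
Net = 647/30 - 1 = 617/30

20.5667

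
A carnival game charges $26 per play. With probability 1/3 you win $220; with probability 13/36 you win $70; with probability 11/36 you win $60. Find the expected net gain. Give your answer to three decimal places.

90.944

E[payout] = 220·1/3 + 70·13/36 + 60·11/36
 = 220/3 + 455/18 + 55/3
 = 2105/18
Net = 2105/18 - 26 = 1637/18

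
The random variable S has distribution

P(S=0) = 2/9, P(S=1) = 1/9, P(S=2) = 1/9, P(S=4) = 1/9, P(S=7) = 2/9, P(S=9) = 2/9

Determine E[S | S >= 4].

7.2

P(S >= 4) = 1/9 + 2/9 + 2/9 = 5/9.
E[S | S >= 4] = [4·1/9 + 7·2/9 + 9·2/9] / (5/9)
 = 4 / (5/9)
 = 36/5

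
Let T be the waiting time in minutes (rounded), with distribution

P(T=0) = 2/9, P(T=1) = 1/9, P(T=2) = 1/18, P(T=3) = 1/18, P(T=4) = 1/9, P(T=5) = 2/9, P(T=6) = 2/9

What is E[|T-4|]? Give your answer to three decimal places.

2.056

E[|T-4|] = Σ |t-4|·P(T=t)
 = 4·2/9 + 3·1/9 + 2·1/18 + 1·1/18 + 0·1/9 + 1·2/9 + 2·2/9
 = 8/9 + 1/3 + 1/9 + 1/18 + 0 + 2/9 + 4/9
 = 37/18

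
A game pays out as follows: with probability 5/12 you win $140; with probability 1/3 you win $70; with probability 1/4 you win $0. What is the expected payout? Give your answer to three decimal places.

81.667

E[payout] = 140·5/12 + 70·1/3 + 0·1/4
 = 175/3 + 70/3 + 0
 = 245/3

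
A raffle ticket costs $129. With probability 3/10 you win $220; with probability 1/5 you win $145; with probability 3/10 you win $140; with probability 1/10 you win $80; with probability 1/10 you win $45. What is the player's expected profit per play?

20.5

E[payout] = 220·3/10 + 145·1/5 + 140·3/10 + 80·1/10 + 45·1/10
 = 66 + 29 + 42 + 8 + 9/2
 = 299/2
Net = 299/2 - 129 = 41/2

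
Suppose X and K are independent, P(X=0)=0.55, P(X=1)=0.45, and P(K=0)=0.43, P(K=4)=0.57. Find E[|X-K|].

2.217

E[|X-K|] = Σ_x Σ_k |x-k| · P(X=x)P(K=k)
 = 0·0.2365 + 4·0.3135 + 1·0.1935 + 3·0.2565
 = 0 + 1.254 + 0.1935 + 0.7695
 = 2.217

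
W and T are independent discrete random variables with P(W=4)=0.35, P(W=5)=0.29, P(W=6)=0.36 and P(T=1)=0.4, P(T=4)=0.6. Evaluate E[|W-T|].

2.21

E[|W-T|] = Σ_w Σ_t |w-t| · P(W=w)P(T=t)
 = 3·0.14 + 0·0.21 + 4·0.116 + 1·0.174 + 5·0.144 + 2·0.216
 = 0.42 + 0 + 0.464 + 0.174 + 0.72 + 0.432
 = 2.21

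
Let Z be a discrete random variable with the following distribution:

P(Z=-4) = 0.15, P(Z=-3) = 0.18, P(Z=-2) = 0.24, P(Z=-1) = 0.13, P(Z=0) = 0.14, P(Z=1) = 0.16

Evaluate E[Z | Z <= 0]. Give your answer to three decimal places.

-2.083

P(Z <= 0) = 0.15 + 0.18 + 0.24 + 0.13 + 0.14 = 0.84.
E[Z | Z <= 0] = [(-4)·0.15 + (-3)·0.18 + (-2)·0.24 + (-1)·0.13 + 0·0.14] / 0.84
 = -1.75 / 0.84
 = -25/12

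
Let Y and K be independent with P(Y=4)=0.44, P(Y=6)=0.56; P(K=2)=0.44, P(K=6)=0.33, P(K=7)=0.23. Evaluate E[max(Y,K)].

E[max(Y,K)] = Σ_y Σ_k max(y,k) · P(Y=y)P(K=k)
 = 4·0.1936 + 6·0.1452 + 7·0.1012 + 6·0.2464 + 6·0.1848 + 7·0.1288
 = 0.7744 + 0.8712 + 0.7084 + 1.4784 + 1.1088 + 0.9016
 = 5.8428

5.8428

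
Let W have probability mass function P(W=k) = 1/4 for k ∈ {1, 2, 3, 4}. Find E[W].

2.5

E[W] = Σ w·P(W=w)
 = 1·1/4 + 2·1/4 + 3·1/4 + 4·1/4
 = 1/4 + 1/2 + 3/4 + 1
 = 5/2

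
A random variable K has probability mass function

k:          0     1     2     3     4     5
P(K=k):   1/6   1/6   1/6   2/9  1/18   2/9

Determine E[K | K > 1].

P(K > 1) = 1/6 + 2/9 + 1/18 + 2/9 = 2/3.
E[K | K > 1] = [2·1/6 + 3·2/9 + 4·1/18 + 5·2/9] / (2/3)
 = 7/3 / (2/3)
 = 7/2

3.5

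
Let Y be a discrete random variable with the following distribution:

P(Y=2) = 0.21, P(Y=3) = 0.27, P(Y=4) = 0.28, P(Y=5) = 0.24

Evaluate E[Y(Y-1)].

10.2

E[Y(Y-1)] = Σ y(y-1)·P(Y=y)
 = 2·0.21 + 6·0.27 + 12·0.28 + 20·0.24
 = 0.42 + 1.62 + 3.36 + 4.8
 = 10.2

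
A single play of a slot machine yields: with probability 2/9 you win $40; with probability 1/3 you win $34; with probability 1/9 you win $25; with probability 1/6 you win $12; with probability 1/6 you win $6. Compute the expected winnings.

E[payout] = 40·2/9 + 34·1/3 + 25·1/9 + 12·1/6 + 6·1/6
 = 80/9 + 34/3 + 25/9 + 2 + 1
 = 26

26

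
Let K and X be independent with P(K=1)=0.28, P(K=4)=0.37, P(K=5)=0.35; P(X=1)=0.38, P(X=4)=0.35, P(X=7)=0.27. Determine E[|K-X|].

E[|K-X|] = Σ_k Σ_x |k-x| · P(K=k)P(X=x)
 = 0·0.1064 + 3·0.098 + 6·0.0756 + 3·0.1406 + 0·0.1295 + 3·0.0999 + 4·0.133 + 1·0.1225 + 2·0.0945
 = 0 + 0.294 + 0.4536 + 0.4218 + 0 + 0.2997 + 0.532 + 0.1225 + 0.189
 = 2.3126

2.3126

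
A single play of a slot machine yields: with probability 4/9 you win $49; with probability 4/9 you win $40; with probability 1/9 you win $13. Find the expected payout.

E[payout] = 49·4/9 + 40·4/9 + 13·1/9
 = 196/9 + 160/9 + 13/9
 = 41

41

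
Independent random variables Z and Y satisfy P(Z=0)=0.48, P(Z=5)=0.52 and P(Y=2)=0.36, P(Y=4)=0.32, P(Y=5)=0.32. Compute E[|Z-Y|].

E[|Z-Y|] = Σ_z Σ_y |z-y| · P(Z=z)P(Y=y)
 = 2·0.1728 + 4·0.1536 + 5·0.1536 + 3·0.1872 + 1·0.1664 + 0·0.1664
 = 0.3456 + 0.6144 + 0.768 + 0.5616 + 0.1664 + 0
 = 2.456

2.456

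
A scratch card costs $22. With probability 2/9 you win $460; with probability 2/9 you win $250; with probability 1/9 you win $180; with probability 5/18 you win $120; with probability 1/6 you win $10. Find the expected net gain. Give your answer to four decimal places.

E[payout] = 460·2/9 + 250·2/9 + 180·1/9 + 120·5/18 + 10·1/6
 = 920/9 + 500/9 + 20 + 100/3 + 5/3
 = 1915/9
Net = 1915/9 - 22 = 1717/9

190.7778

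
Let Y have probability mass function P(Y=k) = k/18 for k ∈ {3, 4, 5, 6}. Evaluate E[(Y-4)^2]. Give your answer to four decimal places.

1.7778

E[(Y-4)^2] = Σ (y-4)^2·P(Y=y)
 = 1·1/6 + 0·2/9 + 1·5/18 + 4·1/3
 = 1/6 + 0 + 5/18 + 4/3
 = 16/9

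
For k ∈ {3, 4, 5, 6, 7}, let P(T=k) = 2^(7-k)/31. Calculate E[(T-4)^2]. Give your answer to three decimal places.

1.194

E[(T-4)^2] = Σ (t-4)^2·P(T=t)
 = 1·16/31 + 0·8/31 + 1·4/31 + 4·2/31 + 9·1/31
 = 16/31 + 0 + 4/31 + 8/31 + 9/31
 = 37/31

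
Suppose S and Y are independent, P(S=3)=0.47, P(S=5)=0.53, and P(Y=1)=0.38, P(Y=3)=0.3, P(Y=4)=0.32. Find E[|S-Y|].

E[|S-Y|] = Σ_s Σ_y |s-y| · P(S=s)P(Y=y)
 = 2·0.1786 + 0·0.141 + 1·0.1504 + 4·0.2014 + 2·0.159 + 1·0.1696
 = 0.3572 + 0 + 0.1504 + 0.8056 + 0.318 + 0.1696
 = 1.8008

1.8008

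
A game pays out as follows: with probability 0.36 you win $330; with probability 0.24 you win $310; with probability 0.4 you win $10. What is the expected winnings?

E[payout] = 330·0.36 + 310·0.24 + 10·0.4
 = 118.8 + 74.4 + 4
 = 197.2

197.2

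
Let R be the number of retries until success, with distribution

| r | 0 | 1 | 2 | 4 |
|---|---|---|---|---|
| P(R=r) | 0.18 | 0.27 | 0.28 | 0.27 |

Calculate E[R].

E[R] = Σ r·P(R=r)
 = 0·0.18 + 1·0.27 + 2·0.28 + 4·0.27
 = 0 + 0.27 + 0.56 + 1.08
 = 1.91

1.91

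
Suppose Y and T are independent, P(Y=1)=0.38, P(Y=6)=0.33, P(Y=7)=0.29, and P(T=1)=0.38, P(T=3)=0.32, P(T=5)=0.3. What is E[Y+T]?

E[Y+T] = Σ_y Σ_t (y+t) · P(Y=y)P(T=t)
 = 2·0.1444 + 4·0.1216 + 6·0.114 + 7·0.1254 + 9·0.1056 + 11·0.099 + 8·0.1102 + 10·0.0928 + 12·0.087
 = 0.2888 + 0.4864 + 0.684 + 0.8778 + 0.9504 + 1.089 + 0.8816 + 0.928 + 1.044
 = 7.23

7.23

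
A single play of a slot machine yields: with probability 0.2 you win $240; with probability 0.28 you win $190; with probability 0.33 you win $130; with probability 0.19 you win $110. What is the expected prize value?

E[payout] = 240·0.2 + 190·0.28 + 130·0.33 + 110·0.19
 = 48 + 53.2 + 42.9 + 20.9
 = 165

165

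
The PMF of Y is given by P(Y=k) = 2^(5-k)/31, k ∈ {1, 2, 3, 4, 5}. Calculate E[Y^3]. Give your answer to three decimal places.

14.226

E[Y^3] = Σ y^3·P(Y=y)
 = 1·16/31 + 8·8/31 + 27·4/31 + 64·2/31 + 125·1/31
 = 16/31 + 64/31 + 108/31 + 128/31 + 125/31
 = 441/31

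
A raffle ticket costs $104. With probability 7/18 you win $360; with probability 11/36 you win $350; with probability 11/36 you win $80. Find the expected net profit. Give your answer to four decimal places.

167.3889

E[payout] = 360·7/18 + 350·11/36 + 80·11/36
 = 140 + 1925/18 + 220/9
 = 4885/18
Net = 4885/18 - 104 = 3013/18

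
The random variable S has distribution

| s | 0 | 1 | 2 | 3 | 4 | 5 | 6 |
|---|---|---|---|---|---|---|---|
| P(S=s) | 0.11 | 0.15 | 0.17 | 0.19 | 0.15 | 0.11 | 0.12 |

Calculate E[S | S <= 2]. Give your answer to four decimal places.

1.1395

P(S <= 2) = 0.11 + 0.15 + 0.17 = 0.43.
E[S | S <= 2] = [0·0.11 + 1·0.15 + 2·0.17] / 0.43
 = 0.49 / 0.43
 = 49/43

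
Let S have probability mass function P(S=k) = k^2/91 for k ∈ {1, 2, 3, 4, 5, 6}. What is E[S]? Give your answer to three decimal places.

E[S] = Σ s·P(S=s)
 = 1·1/91 + 2·4/91 + 3·9/91 + 4·16/91 + 5·25/91 + 6·36/91
 = 1/91 + 8/91 + 27/91 + 64/91 + 125/91 + 216/91
 = 63/13

4.846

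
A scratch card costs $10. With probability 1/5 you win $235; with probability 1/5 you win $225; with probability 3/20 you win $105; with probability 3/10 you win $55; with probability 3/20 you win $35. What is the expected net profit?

E[payout] = 235·1/5 + 225·1/5 + 105·3/20 + 55·3/10 + 35·3/20
 = 47 + 45 + 63/4 + 33/2 + 21/4
 = 259/2
Net = 259/2 - 10 = 239/2

119.5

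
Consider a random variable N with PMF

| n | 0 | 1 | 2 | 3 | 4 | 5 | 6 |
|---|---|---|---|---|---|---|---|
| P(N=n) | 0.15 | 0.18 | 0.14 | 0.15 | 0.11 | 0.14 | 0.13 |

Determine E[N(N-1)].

E[N(N-1)] = Σ n(n-1)·P(N=n)
 = 0·0.15 + 0·0.18 + 2·0.14 + 6·0.15 + 12·0.11 + 20·0.14 + 30·0.13
 = 0 + 0 + 0.28 + 0.9 + 1.32 + 2.8 + 3.9
 = 9.2

9.2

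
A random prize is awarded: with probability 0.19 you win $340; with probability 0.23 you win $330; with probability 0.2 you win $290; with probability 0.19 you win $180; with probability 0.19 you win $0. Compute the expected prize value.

E[payout] = 340·0.19 + 330·0.23 + 290·0.2 + 180·0.19 + 0·0.19
 = 64.6 + 75.9 + 58 + 34.2 + 0
 = 232.7

232.7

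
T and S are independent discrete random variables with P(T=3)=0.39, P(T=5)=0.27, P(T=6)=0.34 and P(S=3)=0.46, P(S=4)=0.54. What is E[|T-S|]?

E[|T-S|] = Σ_t Σ_s |t-s| · P(T=t)P(S=s)
 = 0·0.1794 + 1·0.2106 + 2·0.1242 + 1·0.1458 + 3·0.1564 + 2·0.1836
 = 0 + 0.2106 + 0.2484 + 0.1458 + 0.4692 + 0.3672
 = 1.4412

1.4412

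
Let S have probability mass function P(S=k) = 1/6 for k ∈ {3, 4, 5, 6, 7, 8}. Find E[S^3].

E[S^3] = Σ s^3·P(S=s)
 = 27·1/6 + 64·1/6 + 125·1/6 + 216·1/6 + 343·1/6 + 512·1/6
 = 9/2 + 32/3 + 125/6 + 36 + 343/6 + 256/3
 = 429/2

214.5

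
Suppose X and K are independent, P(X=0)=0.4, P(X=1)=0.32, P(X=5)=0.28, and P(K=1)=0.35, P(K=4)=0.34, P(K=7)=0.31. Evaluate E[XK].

E[XK] = Σ_x Σ_k xk · P(X=x)P(K=k)
 = 0·0.14 + 0·0.136 + 0·0.124 + 1·0.112 + 4·0.1088 + 7·0.0992 + 5·0.098 + 20·0.0952 + 35·0.0868
 = 0 + 0 + 0 + 0.112 + 0.4352 + 0.6944 + 0.49 + 1.904 + 3.038
 = 6.6736

6.6736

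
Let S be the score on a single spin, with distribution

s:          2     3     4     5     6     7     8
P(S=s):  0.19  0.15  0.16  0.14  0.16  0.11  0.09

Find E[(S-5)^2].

3.88

E[(S-5)^2] = Σ (s-5)^2·P(S=s)
 = 9·0.19 + 4·0.15 + 1·0.16 + 0·0.14 + 1·0.16 + 4·0.11 + 9·0.09
 = 1.71 + 0.6 + 0.16 + 0 + 0.16 + 0.44 + 0.81
 = 3.88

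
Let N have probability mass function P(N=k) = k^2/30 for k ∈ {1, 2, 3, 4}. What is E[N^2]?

11.8

E[N^2] = Σ n^2·P(N=n)
 = 1·1/30 + 4·2/15 + 9·3/10 + 16·8/15
 = 1/30 + 8/15 + 27/10 + 128/15
 = 59/5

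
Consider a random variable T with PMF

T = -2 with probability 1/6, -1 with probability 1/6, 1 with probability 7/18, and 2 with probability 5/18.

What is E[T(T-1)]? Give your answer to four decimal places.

1.8889

E[T(T-1)] = Σ t(t-1)·P(T=t)
 = 6·1/6 + 2·1/6 + 0·7/18 + 2·5/18
 = 1 + 1/3 + 0 + 5/9
 = 17/9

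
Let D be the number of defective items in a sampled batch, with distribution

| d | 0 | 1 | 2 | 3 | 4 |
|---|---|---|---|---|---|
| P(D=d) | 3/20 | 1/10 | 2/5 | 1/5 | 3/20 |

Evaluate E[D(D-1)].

E[D(D-1)] = Σ d(d-1)·P(D=d)
 = 0·3/20 + 0·1/10 + 2·2/5 + 6·1/5 + 12·3/20
 = 0 + 0 + 4/5 + 6/5 + 9/5
 = 19/5

3.8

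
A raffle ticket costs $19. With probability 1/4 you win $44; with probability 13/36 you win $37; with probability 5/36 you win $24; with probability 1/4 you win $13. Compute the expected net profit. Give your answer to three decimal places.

E[payout] = 44·1/4 + 37·13/36 + 24·5/36 + 13·1/4
 = 11 + 481/36 + 10/3 + 13/4
 = 557/18
Net = 557/18 - 19 = 215/18

11.944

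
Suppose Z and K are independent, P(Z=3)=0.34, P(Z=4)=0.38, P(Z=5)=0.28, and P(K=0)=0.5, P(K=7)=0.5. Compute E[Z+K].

E[Z+K] = Σ_z Σ_k (z+k) · P(Z=z)P(K=k)
 = 3·0.17 + 10·0.17 + 4·0.19 + 11·0.19 + 5·0.14 + 12·0.14
 = 0.51 + 1.7 + 0.76 + 2.09 + 0.7 + 1.68
 = 7.44

7.44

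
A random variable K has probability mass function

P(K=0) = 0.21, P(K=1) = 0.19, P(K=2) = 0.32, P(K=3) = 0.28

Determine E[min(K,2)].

1.39

E[min(K,2)] = Σ min(k,2)·P(K=k)
 = 0·0.21 + 1·0.19 + 2·0.32 + 2·0.28
 = 0 + 0.19 + 0.64 + 0.56
 = 1.39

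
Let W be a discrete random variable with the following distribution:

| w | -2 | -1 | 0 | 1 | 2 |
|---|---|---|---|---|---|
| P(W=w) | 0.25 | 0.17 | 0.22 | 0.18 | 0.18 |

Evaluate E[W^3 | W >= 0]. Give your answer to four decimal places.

P(W >= 0) = 0.22 + 0.18 + 0.18 = 0.58.
E[W^3 | W >= 0] = [0·0.22 + 1·0.18 + 8·0.18] / 0.58
 = 1.62 / 0.58
 = 81/29

2.7931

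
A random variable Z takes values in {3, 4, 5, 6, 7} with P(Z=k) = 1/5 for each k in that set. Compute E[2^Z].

E[2^Z] = Σ 2^z·P(Z=z)
 = 8·1/5 + 16·1/5 + 32·1/5 + 64·1/5 + 128·1/5
 = 8/5 + 16/5 + 32/5 + 64/5 + 128/5
 = 248/5

49.6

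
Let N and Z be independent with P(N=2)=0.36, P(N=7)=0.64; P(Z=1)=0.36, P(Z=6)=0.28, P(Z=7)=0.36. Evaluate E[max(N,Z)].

E[max(N,Z)] = Σ_n Σ_z max(n,z) · P(N=n)P(Z=z)
 = 2·0.1296 + 6·0.1008 + 7·0.1296 + 7·0.2304 + 7·0.1792 + 7·0.2304
 = 0.2592 + 0.6048 + 0.9072 + 1.6128 + 1.2544 + 1.6128
 = 6.2512

6.2512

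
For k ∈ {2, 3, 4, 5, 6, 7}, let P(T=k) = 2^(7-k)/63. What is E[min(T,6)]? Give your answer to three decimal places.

2.889

E[min(T,6)] = Σ min(t,6)·P(T=t)
 = 2·32/63 + 3·16/63 + 4·8/63 + 5·4/63 + 6·2/63 + 6·1/63
 = 64/63 + 16/21 + 32/63 + 20/63 + 4/21 + 2/21
 = 26/9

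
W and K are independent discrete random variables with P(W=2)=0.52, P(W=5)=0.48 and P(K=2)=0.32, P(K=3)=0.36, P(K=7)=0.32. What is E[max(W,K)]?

E[max(W,K)] = Σ_w Σ_k max(w,k) · P(W=w)P(K=k)
 = 2·0.1664 + 3·0.1872 + 7·0.1664 + 5·0.1536 + 5·0.1728 + 7·0.1536
 = 0.3328 + 0.5616 + 1.1648 + 0.768 + 0.864 + 1.0752
 = 4.7664

4.7664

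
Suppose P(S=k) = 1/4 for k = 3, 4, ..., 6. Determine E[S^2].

E[S^2] = Σ s^2·P(S=s)
 = 9·1/4 + 16·1/4 + 25·1/4 + 36·1/4
 = 9/4 + 4 + 25/4 + 9
 = 43/2

21.5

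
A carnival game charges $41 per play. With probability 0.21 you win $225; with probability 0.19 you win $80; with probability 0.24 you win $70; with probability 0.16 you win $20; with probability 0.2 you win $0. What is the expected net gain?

E[payout] = 225·0.21 + 80·0.19 + 70·0.24 + 20·0.16 + 0·0.2
 = 47.25 + 15.2 + 16.8 + 3.2 + 0
 = 82.45
Net = 82.45 - 41 = 41.45

41.45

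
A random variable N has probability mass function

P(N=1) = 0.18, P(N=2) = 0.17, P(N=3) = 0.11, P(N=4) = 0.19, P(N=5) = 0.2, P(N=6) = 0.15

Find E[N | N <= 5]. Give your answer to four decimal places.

P(N <= 5) = 0.18 + 0.17 + 0.11 + 0.19 + 0.2 = 0.85.
E[N | N <= 5] = [1·0.18 + 2·0.17 + 3·0.11 + 4·0.19 + 5·0.2] / 0.85
 = 2.61 / 0.85
 = 261/85

3.0706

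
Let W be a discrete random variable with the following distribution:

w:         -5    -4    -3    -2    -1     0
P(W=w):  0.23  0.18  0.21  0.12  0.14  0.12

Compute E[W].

-2.88

E[W] = Σ w·P(W=w)
 = (-5)·0.23 + (-4)·0.18 + (-3)·0.21 + (-2)·0.12 + (-1)·0.14 + 0·0.12
 = (-1.15) + (-0.72) + (-0.63) + (-0.24) + (-0.14) + 0
 = -2.88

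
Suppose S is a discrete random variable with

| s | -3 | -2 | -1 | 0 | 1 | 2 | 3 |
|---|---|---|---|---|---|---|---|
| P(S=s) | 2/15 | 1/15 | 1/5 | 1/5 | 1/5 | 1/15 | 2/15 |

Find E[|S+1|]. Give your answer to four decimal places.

E[|S+1|] = Σ |s+1|·P(S=s)
 = 2·2/15 + 1·1/15 + 0·1/5 + 1·1/5 + 2·1/5 + 3·1/15 + 4·2/15
 = 4/15 + 1/15 + 0 + 1/5 + 2/5 + 1/5 + 8/15
 = 5/3

1.6667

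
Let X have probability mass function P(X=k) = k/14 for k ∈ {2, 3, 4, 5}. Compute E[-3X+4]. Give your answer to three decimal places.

E[-3X+4] = Σ (-3x+4)·P(X=x)
 = (-2)·1/7 + (-5)·3/14 + (-8)·2/7 + (-11)·5/14
 = (-2/7) + (-15/14) + (-16/7) + (-55/14)
 = -53/7

-7.571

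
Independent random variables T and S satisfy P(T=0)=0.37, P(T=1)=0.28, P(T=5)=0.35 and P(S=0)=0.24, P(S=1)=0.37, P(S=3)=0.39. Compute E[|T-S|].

2.0664

E[|T-S|] = Σ_t Σ_s |t-s| · P(T=t)P(S=s)
 = 0·0.0888 + 1·0.1369 + 3·0.1443 + 1·0.0672 + 0·0.1036 + 2·0.1092 + 5·0.084 + 4·0.1295 + 2·0.1365
 = 0 + 0.1369 + 0.4329 + 0.0672 + 0 + 0.2184 + 0.42 + 0.518 + 0.273
 = 2.0664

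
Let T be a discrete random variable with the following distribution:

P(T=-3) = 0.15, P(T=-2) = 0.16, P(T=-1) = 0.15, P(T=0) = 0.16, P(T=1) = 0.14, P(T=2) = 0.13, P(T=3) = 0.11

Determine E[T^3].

-1.33

E[T^3] = Σ t^3·P(T=t)
 = (-27)·0.15 + (-8)·0.16 + (-1)·0.15 + 0·0.16 + 1·0.14 + 8·0.13 + 27·0.11
 = (-4.05) + (-1.28) + (-0.15) + 0 + 0.14 + 1.04 + 2.97
 = -1.33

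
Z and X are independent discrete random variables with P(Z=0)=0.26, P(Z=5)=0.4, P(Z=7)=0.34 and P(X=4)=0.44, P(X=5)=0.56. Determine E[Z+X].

E[Z+X] = Σ_z Σ_x (z+x) · P(Z=z)P(X=x)
 = 4·0.1144 + 5·0.1456 + 9·0.176 + 10·0.224 + 11·0.1496 + 12·0.1904
 = 0.4576 + 0.728 + 1.584 + 2.24 + 1.6456 + 2.2848
 = 8.94

8.94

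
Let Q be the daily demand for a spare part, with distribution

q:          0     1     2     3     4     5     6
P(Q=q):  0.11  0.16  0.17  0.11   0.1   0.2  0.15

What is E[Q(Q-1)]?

E[Q(Q-1)] = Σ q(q-1)·P(Q=q)
 = 0·0.11 + 0·0.16 + 2·0.17 + 6·0.11 + 12·0.1 + 20·0.2 + 30·0.15
 = 0 + 0 + 0.34 + 0.66 + 1.2 + 4 + 4.5
 = 10.7

10.7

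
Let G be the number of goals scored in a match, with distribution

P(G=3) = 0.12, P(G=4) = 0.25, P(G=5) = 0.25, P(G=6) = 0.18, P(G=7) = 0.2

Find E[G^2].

27.61

E[G^2] = Σ g^2·P(G=g)
 = 9·0.12 + 16·0.25 + 25·0.25 + 36·0.18 + 49·0.2
 = 1.08 + 4 + 6.25 + 6.48 + 9.8
 = 27.61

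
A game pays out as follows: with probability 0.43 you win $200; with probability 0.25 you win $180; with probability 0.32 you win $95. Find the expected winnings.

161.4

E[payout] = 200·0.43 + 180·0.25 + 95·0.32
 = 86 + 45 + 30.4
 = 161.4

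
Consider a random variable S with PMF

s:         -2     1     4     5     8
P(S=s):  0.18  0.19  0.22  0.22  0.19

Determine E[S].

3.33

E[S] = Σ s·P(S=s)
 = (-2)·0.18 + 1·0.19 + 4·0.22 + 5·0.22 + 8·0.19
 = (-0.36) + 0.19 + 0.88 + 1.1 + 1.52
 = 3.33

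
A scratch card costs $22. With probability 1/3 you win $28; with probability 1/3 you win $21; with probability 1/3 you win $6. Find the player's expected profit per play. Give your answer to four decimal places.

-3.6667

E[payout] = 28·1/3 + 21·1/3 + 6·1/3
 = 28/3 + 7 + 2
 = 55/3
Net = 55/3 - 22 = -11/3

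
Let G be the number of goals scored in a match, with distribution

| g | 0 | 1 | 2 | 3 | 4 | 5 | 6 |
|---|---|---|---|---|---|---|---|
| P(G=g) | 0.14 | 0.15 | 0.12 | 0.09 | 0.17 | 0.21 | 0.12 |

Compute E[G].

3.11

E[G] = Σ g·P(G=g)
 = 0·0.14 + 1·0.15 + 2·0.12 + 3·0.09 + 4·0.17 + 5·0.21 + 6·0.12
 = 0 + 0.15 + 0.24 + 0.27 + 0.68 + 1.05 + 0.72
 = 3.11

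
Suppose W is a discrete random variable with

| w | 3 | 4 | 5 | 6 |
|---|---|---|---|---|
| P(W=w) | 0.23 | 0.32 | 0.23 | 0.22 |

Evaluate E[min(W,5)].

E[min(W,5)] = Σ min(w,5)·P(W=w)
 = 3·0.23 + 4·0.32 + 5·0.23 + 5·0.22
 = 0.69 + 1.28 + 1.15 + 1.1
 = 4.22

4.22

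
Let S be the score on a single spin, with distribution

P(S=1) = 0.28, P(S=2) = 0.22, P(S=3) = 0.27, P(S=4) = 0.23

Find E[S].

E[S] = Σ s·P(S=s)
 = 1·0.28 + 2·0.22 + 3·0.27 + 4·0.23
 = 0.28 + 0.44 + 0.81 + 0.92
 = 2.45

2.45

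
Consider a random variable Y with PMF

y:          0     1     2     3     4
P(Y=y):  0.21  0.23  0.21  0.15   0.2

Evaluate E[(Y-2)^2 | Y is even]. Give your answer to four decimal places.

P(Y is even) = 0.21 + 0.21 + 0.2 = 0.62.
E[(Y-2)^2 | Y is even] = [4·0.21 + 0·0.21 + 4·0.2] / 0.62
 = 1.64 / 0.62
 = 82/31

2.6452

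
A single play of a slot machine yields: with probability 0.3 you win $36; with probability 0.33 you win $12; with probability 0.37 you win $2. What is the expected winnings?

E[payout] = 36·0.3 + 12·0.33 + 2·0.37
 = 10.8 + 3.96 + 0.74
 = 15.5

15.5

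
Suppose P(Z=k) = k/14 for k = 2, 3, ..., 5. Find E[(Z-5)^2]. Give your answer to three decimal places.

E[(Z-5)^2] = Σ (z-5)^2·P(Z=z)
 = 9·1/7 + 4·3/14 + 1·2/7 + 0·5/14
 = 9/7 + 6/7 + 2/7 + 0
 = 17/7

2.429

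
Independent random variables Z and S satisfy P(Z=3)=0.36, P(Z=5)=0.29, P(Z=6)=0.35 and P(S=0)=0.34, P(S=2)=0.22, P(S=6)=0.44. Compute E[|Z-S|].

E[|Z-S|] = Σ_z Σ_s |z-s| · P(Z=z)P(S=s)
 = 3·0.1224 + 1·0.0792 + 3·0.1584 + 5·0.0986 + 3·0.0638 + 1·0.1276 + 6·0.119 + 4·0.077 + 0·0.154
 = 0.3672 + 0.0792 + 0.4752 + 0.493 + 0.1914 + 0.1276 + 0.714 + 0.308 + 0
 = 2.7556

2.7556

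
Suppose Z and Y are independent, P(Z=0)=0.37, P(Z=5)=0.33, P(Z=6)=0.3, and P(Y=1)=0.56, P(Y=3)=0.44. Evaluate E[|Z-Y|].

2.9612

E[|Z-Y|] = Σ_z Σ_y |z-y| · P(Z=z)P(Y=y)
 = 1·0.2072 + 3·0.1628 + 4·0.1848 + 2·0.1452 + 5·0.168 + 3·0.132
 = 0.2072 + 0.4884 + 0.7392 + 0.2904 + 0.84 + 0.396
 = 2.9612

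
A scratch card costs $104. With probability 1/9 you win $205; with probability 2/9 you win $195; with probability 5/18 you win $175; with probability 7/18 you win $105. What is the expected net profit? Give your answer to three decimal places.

E[payout] = 205·1/9 + 195·2/9 + 175·5/18 + 105·7/18
 = 205/9 + 130/3 + 875/18 + 245/6
 = 1400/9
Net = 1400/9 - 104 = 464/9

51.556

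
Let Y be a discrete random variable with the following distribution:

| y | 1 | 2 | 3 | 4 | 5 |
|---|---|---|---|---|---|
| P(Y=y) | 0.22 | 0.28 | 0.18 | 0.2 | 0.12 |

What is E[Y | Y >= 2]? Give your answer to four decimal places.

P(Y >= 2) = 0.28 + 0.18 + 0.2 + 0.12 = 0.78.
E[Y | Y >= 2] = [2·0.28 + 3·0.18 + 4·0.2 + 5·0.12] / 0.78
 = 2.5 / 0.78
 = 125/39

3.2051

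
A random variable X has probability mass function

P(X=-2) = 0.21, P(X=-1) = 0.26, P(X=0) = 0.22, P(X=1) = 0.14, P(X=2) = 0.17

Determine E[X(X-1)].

E[X(X-1)] = Σ x(x-1)·P(X=x)
 = 6·0.21 + 2·0.26 + 0·0.22 + 0·0.14 + 2·0.17
 = 1.26 + 0.52 + 0 + 0 + 0.34
 = 2.12

2.12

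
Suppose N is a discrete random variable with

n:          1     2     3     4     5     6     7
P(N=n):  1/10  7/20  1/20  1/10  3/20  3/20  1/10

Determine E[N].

3.7

E[N] = Σ n·P(N=n)
 = 1·1/10 + 2·7/20 + 3·1/20 + 4·1/10 + 5·3/20 + 6·3/20 + 7·1/10
 = 1/10 + 7/10 + 3/20 + 2/5 + 3/4 + 9/10 + 7/10
 = 37/10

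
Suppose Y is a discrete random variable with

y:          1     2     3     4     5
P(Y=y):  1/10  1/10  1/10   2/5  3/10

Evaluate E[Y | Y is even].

P(Y is even) = 1/10 + 2/5 = 1/2.
E[Y | Y is even] = [2·1/10 + 4·2/5] / (1/2)
 = 9/5 / (1/2)
 = 18/5

3.6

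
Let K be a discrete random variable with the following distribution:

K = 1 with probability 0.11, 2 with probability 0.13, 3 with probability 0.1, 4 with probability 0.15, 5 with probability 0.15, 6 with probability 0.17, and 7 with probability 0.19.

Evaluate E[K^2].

E[K^2] = Σ k^2·P(K=k)
 = 1·0.11 + 4·0.13 + 9·0.1 + 16·0.15 + 25·0.15 + 36·0.17 + 49·0.19
 = 0.11 + 0.52 + 0.9 + 2.4 + 3.75 + 6.12 + 9.31
 = 23.11

23.11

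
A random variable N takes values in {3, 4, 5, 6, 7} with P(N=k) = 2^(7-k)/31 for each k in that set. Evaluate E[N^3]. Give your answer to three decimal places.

E[N^3] = Σ n^3·P(N=n)
 = 27·16/31 + 64·8/31 + 125·4/31 + 216·2/31 + 343·1/31
 = 432/31 + 512/31 + 500/31 + 432/31 + 343/31
 = 2219/31

71.581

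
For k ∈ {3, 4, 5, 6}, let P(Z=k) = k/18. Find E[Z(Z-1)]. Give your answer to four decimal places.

19.2222

E[Z(Z-1)] = Σ z(z-1)·P(Z=z)
 = 6·1/6 + 12·2/9 + 20·5/18 + 30·1/3
 = 1 + 8/3 + 50/9 + 10
 = 173/9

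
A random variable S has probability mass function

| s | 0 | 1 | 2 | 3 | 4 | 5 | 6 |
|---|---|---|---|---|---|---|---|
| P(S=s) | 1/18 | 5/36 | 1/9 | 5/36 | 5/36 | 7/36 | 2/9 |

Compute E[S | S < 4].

P(S < 4) = 1/18 + 5/36 + 1/9 + 5/36 = 4/9.
E[S | S < 4] = [0·1/18 + 1·5/36 + 2·1/9 + 3·5/36] / (4/9)
 = 7/9 / (4/9)
 = 7/4

1.75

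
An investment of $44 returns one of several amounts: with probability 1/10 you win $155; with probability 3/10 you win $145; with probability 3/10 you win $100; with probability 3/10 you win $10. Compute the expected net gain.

48

E[payout] = 155·1/10 + 145·3/10 + 100·3/10 + 10·3/10
 = 31/2 + 87/2 + 30 + 3
 = 92
Net = 92 - 44 = 48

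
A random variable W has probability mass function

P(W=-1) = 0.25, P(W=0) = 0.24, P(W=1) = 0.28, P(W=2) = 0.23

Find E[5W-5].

-2.55

E[5W-5] = Σ (5w-5)·P(W=w)
 = (-10)·0.25 + (-5)·0.24 + 0·0.28 + 5·0.23
 = (-2.5) + (-1.2) + 0 + 1.15
 = -2.55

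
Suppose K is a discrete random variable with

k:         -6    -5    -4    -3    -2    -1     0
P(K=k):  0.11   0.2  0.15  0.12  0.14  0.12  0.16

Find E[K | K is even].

-2.75

P(K is even) = 0.11 + 0.15 + 0.14 + 0.16 = 0.56.
E[K | K is even] = [(-6)·0.11 + (-4)·0.15 + (-2)·0.14 + 0·0.16] / 0.56
 = -1.54 / 0.56
 = -11/4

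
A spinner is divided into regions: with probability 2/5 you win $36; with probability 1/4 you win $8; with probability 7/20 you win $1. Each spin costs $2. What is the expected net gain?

E[payout] = 36·2/5 + 8·1/4 + 1·7/20
 = 72/5 + 2 + 7/20
 = 67/4
Net = 67/4 - 2 = 59/4

14.75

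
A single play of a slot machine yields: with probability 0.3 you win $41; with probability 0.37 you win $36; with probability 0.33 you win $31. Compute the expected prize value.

35.85

E[payout] = 41·0.3 + 36·0.37 + 31·0.33
 = 12.3 + 13.32 + 10.23
 = 35.85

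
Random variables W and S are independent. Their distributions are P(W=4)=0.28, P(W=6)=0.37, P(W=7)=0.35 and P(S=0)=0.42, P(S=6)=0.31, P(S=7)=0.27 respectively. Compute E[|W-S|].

E[|W-S|] = Σ_w Σ_s |w-s| · P(W=w)P(S=s)
 = 4·0.1176 + 2·0.0868 + 3·0.0756 + 6·0.1554 + 0·0.1147 + 1·0.0999 + 7·0.147 + 1·0.1085 + 0·0.0945
 = 0.4704 + 0.1736 + 0.2268 + 0.9324 + 0 + 0.0999 + 1.029 + 0.1085 + 0
 = 3.0406

3.0406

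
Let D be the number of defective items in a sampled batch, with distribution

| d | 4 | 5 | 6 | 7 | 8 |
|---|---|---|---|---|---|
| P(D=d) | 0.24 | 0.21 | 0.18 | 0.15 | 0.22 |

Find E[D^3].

244.58

E[D^3] = Σ d^3·P(D=d)
 = 64·0.24 + 125·0.21 + 216·0.18 + 343·0.15 + 512·0.22
 = 15.36 + 26.25 + 38.88 + 51.45 + 112.64
 = 244.58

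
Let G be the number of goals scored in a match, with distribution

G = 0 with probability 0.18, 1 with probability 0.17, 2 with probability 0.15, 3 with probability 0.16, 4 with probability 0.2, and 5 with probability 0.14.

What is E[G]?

E[G] = Σ g·P(G=g)
 = 0·0.18 + 1·0.17 + 2·0.15 + 3·0.16 + 4·0.2 + 5·0.14
 = 0 + 0.17 + 0.3 + 0.48 + 0.8 + 0.7
 = 2.45

2.45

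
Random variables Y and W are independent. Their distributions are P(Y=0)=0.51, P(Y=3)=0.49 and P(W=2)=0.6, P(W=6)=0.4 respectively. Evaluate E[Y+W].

E[Y+W] = Σ_y Σ_w (y+w) · P(Y=y)P(W=w)
 = 2·0.306 + 6·0.204 + 5·0.294 + 9·0.196
 = 0.612 + 1.224 + 1.47 + 1.764
 = 5.07

5.07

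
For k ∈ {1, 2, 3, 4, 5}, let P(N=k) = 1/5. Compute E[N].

3

E[N] = Σ n·P(N=n)
 = 1·1/5 + 2·1/5 + 3·1/5 + 4·1/5 + 5·1/5
 = 1/5 + 2/5 + 3/5 + 4/5 + 1
 = 3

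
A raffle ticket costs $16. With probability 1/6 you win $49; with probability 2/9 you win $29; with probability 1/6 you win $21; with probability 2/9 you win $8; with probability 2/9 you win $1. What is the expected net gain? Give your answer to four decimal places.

E[payout] = 49·1/6 + 29·2/9 + 21·1/6 + 8·2/9 + 1·2/9
 = 49/6 + 58/9 + 7/2 + 16/9 + 2/9
 = 181/9
Net = 181/9 - 16 = 37/9

4.1111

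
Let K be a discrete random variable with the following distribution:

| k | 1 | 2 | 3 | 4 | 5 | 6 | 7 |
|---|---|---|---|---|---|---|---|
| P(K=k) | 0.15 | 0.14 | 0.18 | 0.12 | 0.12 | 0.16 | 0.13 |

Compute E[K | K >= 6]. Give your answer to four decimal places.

P(K >= 6) = 0.16 + 0.13 = 0.29.
E[K | K >= 6] = [6·0.16 + 7·0.13] / 0.29
 = 1.87 / 0.29
 = 187/29

6.4483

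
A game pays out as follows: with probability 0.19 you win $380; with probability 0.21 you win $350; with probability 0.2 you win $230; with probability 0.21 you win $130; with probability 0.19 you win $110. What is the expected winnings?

239.9

E[payout] = 380·0.19 + 350·0.21 + 230·0.2 + 130·0.21 + 110·0.19
 = 72.2 + 73.5 + 46 + 27.3 + 20.9
 = 239.9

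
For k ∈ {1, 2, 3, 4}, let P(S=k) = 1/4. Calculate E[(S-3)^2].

1.5

E[(S-3)^2] = Σ (s-3)^2·P(S=s)
 = 4·1/4 + 1·1/4 + 0·1/4 + 1·1/4
 = 1 + 1/4 + 0 + 1/4
 = 3/2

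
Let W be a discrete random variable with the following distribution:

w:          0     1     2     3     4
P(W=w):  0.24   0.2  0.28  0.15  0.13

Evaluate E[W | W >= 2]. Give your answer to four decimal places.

2.7321

P(W >= 2) = 0.28 + 0.15 + 0.13 = 0.56.
E[W | W >= 2] = [2·0.28 + 3·0.15 + 4·0.13] / 0.56
 = 1.53 / 0.56
 = 153/56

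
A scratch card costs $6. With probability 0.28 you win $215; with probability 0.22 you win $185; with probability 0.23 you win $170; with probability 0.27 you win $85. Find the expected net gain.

E[payout] = 215·0.28 + 185·0.22 + 170·0.23 + 85·0.27
 = 60.2 + 40.7 + 39.1 + 22.95
 = 162.95
Net = 162.95 - 6 = 156.95

156.95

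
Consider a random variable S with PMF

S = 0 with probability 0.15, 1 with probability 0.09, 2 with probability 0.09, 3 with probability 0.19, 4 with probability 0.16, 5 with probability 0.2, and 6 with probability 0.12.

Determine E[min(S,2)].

1.61

E[min(S,2)] = Σ min(s,2)·P(S=s)
 = 0·0.15 + 1·0.09 + 2·0.09 + 2·0.19 + 2·0.16 + 2·0.2 + 2·0.12
 = 0 + 0.09 + 0.18 + 0.38 + 0.32 + 0.4 + 0.24
 = 1.61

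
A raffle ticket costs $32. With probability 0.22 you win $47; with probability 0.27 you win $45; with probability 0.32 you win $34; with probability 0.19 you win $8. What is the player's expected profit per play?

E[payout] = 47·0.22 + 45·0.27 + 34·0.32 + 8·0.19
 = 10.34 + 12.15 + 10.88 + 1.52
 = 34.89
Net = 34.89 - 32 = 2.89

2.89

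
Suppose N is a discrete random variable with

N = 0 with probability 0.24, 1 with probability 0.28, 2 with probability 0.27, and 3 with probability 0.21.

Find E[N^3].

E[N^3] = Σ n^3·P(N=n)
 = 0·0.24 + 1·0.28 + 8·0.27 + 27·0.21
 = 0 + 0.28 + 2.16 + 5.67
 = 8.11

8.11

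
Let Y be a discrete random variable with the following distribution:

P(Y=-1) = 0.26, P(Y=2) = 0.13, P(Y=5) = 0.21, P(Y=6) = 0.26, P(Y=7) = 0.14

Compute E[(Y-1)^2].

E[(Y-1)^2] = Σ (y-1)^2·P(Y=y)
 = 4·0.26 + 1·0.13 + 16·0.21 + 25·0.26 + 36·0.14
 = 1.04 + 0.13 + 3.36 + 6.5 + 5.04
 = 16.07

16.07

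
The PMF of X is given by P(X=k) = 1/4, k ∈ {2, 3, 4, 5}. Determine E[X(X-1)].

E[X(X-1)] = Σ x(x-1)·P(X=x)
 = 2·1/4 + 6·1/4 + 12·1/4 + 20·1/4
 = 1/2 + 3/2 + 3 + 5
 = 10

10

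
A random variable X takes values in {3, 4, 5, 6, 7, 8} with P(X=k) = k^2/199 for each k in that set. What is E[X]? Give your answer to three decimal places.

6.467

E[X] = Σ x·P(X=x)
 = 3·9/199 + 4·16/199 + 5·25/199 + 6·36/199 + 7·49/199 + 8·64/199
 = 27/199 + 64/199 + 125/199 + 216/199 + 343/199 + 512/199
 = 1287/199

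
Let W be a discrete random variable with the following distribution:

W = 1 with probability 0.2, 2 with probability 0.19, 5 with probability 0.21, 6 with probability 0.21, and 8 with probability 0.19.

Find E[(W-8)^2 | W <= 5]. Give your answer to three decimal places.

P(W <= 5) = 0.2 + 0.19 + 0.21 = 0.6.
E[(W-8)^2 | W <= 5] = [49·0.2 + 36·0.19 + 9·0.21] / 0.6
 = 18.53 / 0.6
 = 1853/60

30.883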